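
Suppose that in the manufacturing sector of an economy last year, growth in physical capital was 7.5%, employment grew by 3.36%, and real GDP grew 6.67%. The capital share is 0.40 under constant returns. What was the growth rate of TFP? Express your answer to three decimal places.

Labor's share = 1 − 0.4 = 0.6.
Physical capital: 0.4 × 7.5 = 3 pp.
Employment: 0.6 × 3.36 = 2.016 pp.
TFP growth = 6.67 − 5.016 = 1.654%.

TFP growth was 1.654%.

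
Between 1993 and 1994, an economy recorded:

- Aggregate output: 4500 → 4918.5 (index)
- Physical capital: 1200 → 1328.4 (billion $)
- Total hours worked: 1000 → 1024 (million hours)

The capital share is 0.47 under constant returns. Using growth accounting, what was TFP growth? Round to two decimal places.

Aggregate output growth = (4918.5 − 4500) / 4500 = 9.3%.
Physical capital growth = (1328.4 − 1200) / 1200 = 10.7%.
Total hours worked growth = (1024 − 1000) / 1000 = 2.4%.
Labor's share = 1 − 0.47 = 0.53.
Physical capital: 0.47 × 10.7 = 5.029 pp.
Total hours worked: 0.53 × 2.4 = 1.272 pp.
TFP growth = 9.3 − 6.301 = 2.999%.

TFP grew 3.00%.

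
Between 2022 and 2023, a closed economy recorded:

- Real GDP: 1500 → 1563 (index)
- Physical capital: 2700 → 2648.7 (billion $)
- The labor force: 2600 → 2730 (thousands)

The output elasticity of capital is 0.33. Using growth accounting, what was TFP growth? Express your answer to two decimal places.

Real GDP growth = (1563 − 1500) / 1500 = 4.2%.
Physical capital growth = (2648.7 − 2700) / 2700 = -1.9%.
The labor force growth = (2730 − 2600) / 2600 = 5%.
Labor's share = 1 − 0.33 = 0.67.
Physical capital: 0.33 × (-1.9) = -0.627 pp.
The labor force: 0.67 × 5 = 3.35 pp.
TFP growth = 4.2 − 2.723 = 1.477%.

1.48%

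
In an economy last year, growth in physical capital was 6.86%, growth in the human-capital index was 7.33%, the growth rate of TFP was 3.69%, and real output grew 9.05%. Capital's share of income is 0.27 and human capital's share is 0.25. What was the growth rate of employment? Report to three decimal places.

Labor's share = 1 − 0.27 − 0.25 = 0.48.
gY = gA + 0.27×6.86 + 0.25×7.33 + 0.48×g.
0.48×g = 9.05 − 3.69 − 3.6847 = 1.6753.
g = 1.6753 / 0.48 = 3.49021%.

Employment growth was 3.490%.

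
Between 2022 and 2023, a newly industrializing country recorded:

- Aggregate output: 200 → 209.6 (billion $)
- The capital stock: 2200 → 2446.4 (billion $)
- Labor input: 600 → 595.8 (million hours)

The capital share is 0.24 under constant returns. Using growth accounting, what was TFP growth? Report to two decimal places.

2.64%

Aggregate output growth = (209.6 − 200) / 200 = 4.8%.
The capital stock growth = (2446.4 − 2200) / 2200 = 11.2%.
Labor input growth = (595.8 − 600) / 600 = -0.7%.
Labor's share = 1 − 0.24 = 0.76.
The capital stock: 0.24 × 11.2 = 2.688 pp.
Labor input: 0.76 × (-0.7) = -0.532 pp.
TFP growth = 4.8 − 2.156 = 2.644%.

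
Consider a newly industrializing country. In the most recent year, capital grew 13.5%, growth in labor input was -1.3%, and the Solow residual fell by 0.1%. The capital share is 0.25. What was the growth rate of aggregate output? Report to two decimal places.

Labor's share = 1 − 0.25 = 0.75.
Capital: 0.25 × 13.5 = 3.375 pp.
Labor input: 0.75 × (-1.3) = -0.975 pp.
Output growth = -0.1 + 2.4 = 2.3%.

2.30%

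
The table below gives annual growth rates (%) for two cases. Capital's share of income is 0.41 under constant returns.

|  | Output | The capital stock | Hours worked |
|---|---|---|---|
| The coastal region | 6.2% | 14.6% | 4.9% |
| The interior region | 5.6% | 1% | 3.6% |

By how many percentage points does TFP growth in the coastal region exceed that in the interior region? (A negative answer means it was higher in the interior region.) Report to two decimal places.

Labor's share = 1 − 0.41 = 0.59.
The coastal region: TFP = 6.2 − 5.986 − 2.891 = -2.677%.
The interior region: TFP = 5.6 − 0.41 − 2.124 = 3.066%.
Difference = -2.677 − (3.066) = -5.743 pp.

-5.74 percentage points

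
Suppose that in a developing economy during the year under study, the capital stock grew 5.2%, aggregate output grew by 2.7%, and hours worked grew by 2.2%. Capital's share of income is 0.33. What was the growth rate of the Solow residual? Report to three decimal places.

Labor's share = 1 − 0.33 = 0.67.
The capital stock: 0.33 × 5.2 = 1.716 pp.
Hours worked: 0.67 × 2.2 = 1.474 pp.
TFP growth = 2.7 − 3.19 = -0.49%.

-0.490%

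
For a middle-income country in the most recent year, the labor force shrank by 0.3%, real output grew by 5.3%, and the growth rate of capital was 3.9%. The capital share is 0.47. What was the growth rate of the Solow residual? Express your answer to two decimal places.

Labor's share = 1 − 0.47 = 0.53.
Capital: 0.47 × 3.9 = 1.833 pp.
The labor force: 0.53 × (-0.3) = -0.159 pp.
TFP growth = 5.3 − 1.674 = 3.626%.

The Solow residual grew 3.63%.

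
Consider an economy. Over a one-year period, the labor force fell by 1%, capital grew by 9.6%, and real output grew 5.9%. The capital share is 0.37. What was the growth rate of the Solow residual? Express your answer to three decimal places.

Labor's share = 1 − 0.37 = 0.63.
Capital: 0.37 × 9.6 = 3.552 pp.
The labor force: 0.63 × (-1) = -0.63 pp.
TFP growth = 5.9 − 2.922 = 2.978%.

2.978%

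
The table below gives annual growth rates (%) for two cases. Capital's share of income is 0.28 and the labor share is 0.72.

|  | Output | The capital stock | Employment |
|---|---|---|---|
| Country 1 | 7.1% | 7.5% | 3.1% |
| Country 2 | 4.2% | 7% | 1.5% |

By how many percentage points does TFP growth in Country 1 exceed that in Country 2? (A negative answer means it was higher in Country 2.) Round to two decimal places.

1.61 percentage points

Labor's share = 1 − 0.28 = 0.72.
Country 1: TFP = 7.1 − 2.1 − 2.232 = 2.768%.
Country 2: TFP = 4.2 − 1.96 − 1.08 = 1.16%.
Difference = 2.768 − (1.16) = 1.608 pp.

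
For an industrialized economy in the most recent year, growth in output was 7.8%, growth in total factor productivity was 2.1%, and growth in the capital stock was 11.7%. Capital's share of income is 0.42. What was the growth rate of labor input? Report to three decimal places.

Labor input growth was 1.355%.

Labor's share = 1 − 0.42 = 0.58.
gY = gA + 0.42×11.7 + 0.58×g.
0.58×g = 7.8 − 2.1 − 4.914 = 0.786.
g = 0.786 / 0.58 = 1.35517%.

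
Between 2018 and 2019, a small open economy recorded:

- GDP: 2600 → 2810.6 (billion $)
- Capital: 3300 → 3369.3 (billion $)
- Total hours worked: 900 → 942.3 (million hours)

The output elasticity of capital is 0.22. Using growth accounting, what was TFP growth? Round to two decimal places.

TFP growth was 3.97%.

GDP growth = (2810.6 − 2600) / 2600 = 8.1%.
Capital growth = (3369.3 − 3300) / 3300 = 2.1%.
Total hours worked growth = (942.3 − 900) / 900 = 4.7%.
Labor's share = 1 − 0.22 = 0.78.
Capital: 0.22 × 2.1 = 0.462 pp.
Total hours worked: 0.78 × 4.7 = 3.666 pp.
TFP growth = 8.1 − 4.128 = 3.972%.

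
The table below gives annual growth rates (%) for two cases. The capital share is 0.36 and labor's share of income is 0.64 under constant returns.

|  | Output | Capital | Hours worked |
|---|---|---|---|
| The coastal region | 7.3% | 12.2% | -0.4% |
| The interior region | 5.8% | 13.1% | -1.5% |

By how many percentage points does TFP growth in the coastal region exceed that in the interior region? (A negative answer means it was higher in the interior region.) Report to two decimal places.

Labor's share = 1 − 0.36 = 0.64.
The coastal region: TFP = 7.3 − 4.392 + 0.256 = 3.164%.
The interior region: TFP = 5.8 − 4.716 + 0.96 = 2.044%.
Difference = 3.164 − (2.044) = 1.12 pp.

1.12 percentage points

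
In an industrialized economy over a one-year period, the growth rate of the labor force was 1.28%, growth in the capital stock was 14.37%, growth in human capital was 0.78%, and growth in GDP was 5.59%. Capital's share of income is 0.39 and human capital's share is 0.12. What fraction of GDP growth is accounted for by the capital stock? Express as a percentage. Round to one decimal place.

The capital stock contributed 0.39 × 14.37 = 5.6043 pp.
Share of growth = 5.6043 / 5.59 × 100 = 100.256%.

100.3%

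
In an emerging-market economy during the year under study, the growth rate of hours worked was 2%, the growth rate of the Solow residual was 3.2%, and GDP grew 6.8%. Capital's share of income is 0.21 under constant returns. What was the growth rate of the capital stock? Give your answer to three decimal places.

The capital stock grew 9.619%.

Labor's share = 1 − 0.21 = 0.79.
gY = gA + 0.79×2 + 0.21×g.
0.21×g = 6.8 − 3.2 − 1.58 = 2.02.
g = 2.02 / 0.21 = 9.61905%.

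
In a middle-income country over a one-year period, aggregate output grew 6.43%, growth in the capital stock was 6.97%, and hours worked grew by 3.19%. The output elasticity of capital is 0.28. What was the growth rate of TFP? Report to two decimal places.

2.18%

Labor's share = 1 − 0.28 = 0.72.
The capital stock: 0.28 × 6.97 = 1.9516 pp.
Hours worked: 0.72 × 3.19 = 2.2968 pp.
TFP growth = 6.43 − 4.2484 = 2.1816%.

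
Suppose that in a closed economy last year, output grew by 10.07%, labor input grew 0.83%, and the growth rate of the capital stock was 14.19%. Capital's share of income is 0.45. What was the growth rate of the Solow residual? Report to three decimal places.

Labor's share = 1 − 0.45 = 0.55.
The capital stock: 0.45 × 14.19 = 6.3855 pp.
Labor input: 0.55 × 0.83 = 0.4565 pp.
TFP growth = 10.07 − 6.842 = 3.228%.

The Solow residual growth was 3.228%.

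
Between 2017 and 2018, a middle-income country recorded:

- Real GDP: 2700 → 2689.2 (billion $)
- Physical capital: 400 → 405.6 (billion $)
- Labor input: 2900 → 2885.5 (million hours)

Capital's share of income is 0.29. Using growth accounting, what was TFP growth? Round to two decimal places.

-0.45%

Real GDP growth = (2689.2 − 2700) / 2700 = -0.4%.
Physical capital growth = (405.6 − 400) / 400 = 1.4%.
Labor input growth = (2885.5 − 2900) / 2900 = -0.5%.
Labor's share = 1 − 0.29 = 0.71.
Physical capital: 0.29 × 1.4 = 0.406 pp.
Labor input: 0.71 × (-0.5) = -0.355 pp.
TFP growth = -0.4 − 0.051 = -0.451%.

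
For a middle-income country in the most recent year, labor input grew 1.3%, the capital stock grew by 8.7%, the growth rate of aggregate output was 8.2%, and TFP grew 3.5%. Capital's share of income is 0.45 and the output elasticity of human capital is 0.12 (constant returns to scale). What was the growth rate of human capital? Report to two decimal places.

Labor's share = 1 − 0.45 − 0.12 = 0.43.
gY = gA + 0.45×8.7 + 0.43×1.3 + 0.12×g.
0.12×g = 8.2 − 3.5 − 4.474 = 0.226.
g = 0.226 / 0.12 = 1.8833%.

1.88%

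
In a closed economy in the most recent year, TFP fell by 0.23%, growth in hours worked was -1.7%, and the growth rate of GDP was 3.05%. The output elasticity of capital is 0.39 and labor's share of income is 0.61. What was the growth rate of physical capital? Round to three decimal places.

Labor's share = 1 − 0.39 = 0.61.
gY = gA + 0.61×(-1.7) + 0.39×g.
0.39×g = 3.05 + 0.23 + 1.037 = 4.317.
g = 4.317 / 0.39 = 11.06923%.

11.069%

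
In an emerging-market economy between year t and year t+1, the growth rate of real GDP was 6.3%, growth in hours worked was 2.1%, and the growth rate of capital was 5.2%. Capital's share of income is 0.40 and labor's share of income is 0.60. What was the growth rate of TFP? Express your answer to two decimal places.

2.96%

Labor's share = 1 − 0.4 = 0.6.
Capital: 0.4 × 5.2 = 2.08 pp.
Hours worked: 0.6 × 2.1 = 1.26 pp.
TFP growth = 6.3 − 3.34 = 2.96%.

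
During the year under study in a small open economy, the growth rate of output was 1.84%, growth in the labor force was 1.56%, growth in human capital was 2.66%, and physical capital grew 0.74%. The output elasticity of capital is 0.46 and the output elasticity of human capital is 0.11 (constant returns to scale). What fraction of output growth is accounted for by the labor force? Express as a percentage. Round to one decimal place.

36.5%

Labor's share = 1 − 0.46 − 0.11 = 0.43.
The labor force contributed 0.43 × 1.56 = 0.6708 pp.
Share of growth = 0.6708 / 1.84 × 100 = 36.457%.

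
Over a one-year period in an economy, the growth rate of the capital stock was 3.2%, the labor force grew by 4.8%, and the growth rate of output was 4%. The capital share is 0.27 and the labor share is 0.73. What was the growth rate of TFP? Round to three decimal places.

-0.368%

Labor's share = 1 − 0.27 = 0.73.
The capital stock: 0.27 × 3.2 = 0.864 pp.
The labor force: 0.73 × 4.8 = 3.504 pp.
TFP growth = 4 − 4.368 = -0.368%.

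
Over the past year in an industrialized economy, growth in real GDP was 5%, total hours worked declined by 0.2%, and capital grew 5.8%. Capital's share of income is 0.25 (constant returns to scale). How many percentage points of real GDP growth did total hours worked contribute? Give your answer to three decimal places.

Labor's share = 1 − 0.25 = 0.75.
Contribution = share × growth = 0.75 × (-0.2) = -0.15 pp.

-0.150 pp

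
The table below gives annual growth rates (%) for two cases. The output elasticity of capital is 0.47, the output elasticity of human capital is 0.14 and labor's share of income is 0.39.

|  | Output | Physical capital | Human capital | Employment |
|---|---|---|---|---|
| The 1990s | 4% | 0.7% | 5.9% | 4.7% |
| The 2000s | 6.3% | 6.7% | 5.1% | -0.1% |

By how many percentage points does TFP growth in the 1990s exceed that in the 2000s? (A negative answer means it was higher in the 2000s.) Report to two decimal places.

Labor's share = 1 − 0.47 − 0.14 = 0.39.
The 1990s: TFP = 4 − 0.329 − 0.826 − 1.833 = 1.012%.
The 2000s: TFP = 6.3 − 3.149 − 0.714 + 0.039 = 2.476%.
Difference = 1.012 − (2.476) = -1.464 pp.

-1.46 percentage points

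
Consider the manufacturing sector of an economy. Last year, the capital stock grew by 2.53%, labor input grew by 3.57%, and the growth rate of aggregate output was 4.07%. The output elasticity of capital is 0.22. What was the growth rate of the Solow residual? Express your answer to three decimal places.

Labor's share = 1 − 0.22 = 0.78.
The capital stock: 0.22 × 2.53 = 0.5566 pp.
Labor input: 0.78 × 3.57 = 2.7846 pp.
TFP growth = 4.07 − 3.3412 = 0.7288%.

The Solow residual grew 0.729%.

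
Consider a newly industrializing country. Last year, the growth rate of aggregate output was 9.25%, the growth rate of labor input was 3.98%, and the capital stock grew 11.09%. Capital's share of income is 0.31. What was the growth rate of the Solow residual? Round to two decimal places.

Labor's share = 1 − 0.31 = 0.69.
The capital stock: 0.31 × 11.09 = 3.4379 pp.
Labor input: 0.69 × 3.98 = 2.7462 pp.
TFP growth = 9.25 − 6.1841 = 3.0659%.

3.07%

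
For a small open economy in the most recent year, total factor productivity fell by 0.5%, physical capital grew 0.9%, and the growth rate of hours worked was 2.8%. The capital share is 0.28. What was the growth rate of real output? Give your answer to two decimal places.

Real output growth was 1.77%.

Labor's share = 1 − 0.28 = 0.72.
Physical capital: 0.28 × 0.9 = 0.252 pp.
Hours worked: 0.72 × 2.8 = 2.016 pp.
Output growth = -0.5 + 2.268 = 1.768%.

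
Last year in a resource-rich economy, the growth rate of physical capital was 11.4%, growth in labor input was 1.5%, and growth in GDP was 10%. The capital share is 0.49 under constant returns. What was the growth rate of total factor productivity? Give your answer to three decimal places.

Total factor productivity growth was 3.649%.

Labor's share = 1 − 0.49 = 0.51.
Physical capital: 0.49 × 11.4 = 5.586 pp.
Labor input: 0.51 × 1.5 = 0.765 pp.
TFP growth = 10 − 6.351 = 3.649%.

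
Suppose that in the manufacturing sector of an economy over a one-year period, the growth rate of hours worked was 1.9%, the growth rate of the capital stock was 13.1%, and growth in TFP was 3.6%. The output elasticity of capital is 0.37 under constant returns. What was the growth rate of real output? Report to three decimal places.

Labor's share = 1 − 0.37 = 0.63.
The capital stock: 0.37 × 13.1 = 4.847 pp.
Hours worked: 0.63 × 1.9 = 1.197 pp.
Output growth = 3.6 + 6.044 = 9.644%.

Real output grew 9.644%.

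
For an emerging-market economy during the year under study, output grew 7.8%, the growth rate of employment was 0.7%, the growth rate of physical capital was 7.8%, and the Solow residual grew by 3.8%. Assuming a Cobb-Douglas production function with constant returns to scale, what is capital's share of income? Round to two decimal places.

gY = gA + α·gK + (1−α)·gL, so gY − gA − gL = α(gK − gL).
7.8 − 3.8 − 0.7 = α × (7.8 − 0.7).
3.3 = 7.1 α, so α = 0.4648.

Capital's share of income is 0.46.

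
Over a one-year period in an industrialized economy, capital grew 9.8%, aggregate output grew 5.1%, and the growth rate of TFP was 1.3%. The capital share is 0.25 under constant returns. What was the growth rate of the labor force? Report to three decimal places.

1.800%

Labor's share = 1 − 0.25 = 0.75.
gY = gA + 0.25×9.8 + 0.75×g.
0.75×g = 5.1 − 1.3 − 2.45 = 1.35.
g = 1.35 / 0.75 = 1.8%.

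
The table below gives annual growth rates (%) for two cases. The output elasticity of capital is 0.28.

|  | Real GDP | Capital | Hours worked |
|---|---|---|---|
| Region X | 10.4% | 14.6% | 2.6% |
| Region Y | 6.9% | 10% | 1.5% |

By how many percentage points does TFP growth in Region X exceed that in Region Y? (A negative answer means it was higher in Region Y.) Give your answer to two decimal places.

1.42 percentage points

Labor's share = 1 − 0.28 = 0.72.
Region X: TFP = 10.4 − 4.088 − 1.872 = 4.44%.
Region Y: TFP = 6.9 − 2.8 − 1.08 = 3.02%.
Difference = 4.44 − (3.02) = 1.42 pp.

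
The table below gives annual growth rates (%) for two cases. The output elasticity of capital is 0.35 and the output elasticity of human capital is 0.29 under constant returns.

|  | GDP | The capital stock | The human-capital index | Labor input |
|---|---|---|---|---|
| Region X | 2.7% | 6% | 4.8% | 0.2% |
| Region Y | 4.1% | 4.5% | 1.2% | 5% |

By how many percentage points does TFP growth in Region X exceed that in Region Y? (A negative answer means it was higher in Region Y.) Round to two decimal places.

Labor's share = 1 − 0.35 − 0.29 = 0.36.
Region X: TFP = 2.7 − 2.1 − 1.392 − 0.072 = -0.864%.
Region Y: TFP = 4.1 − 1.575 − 0.348 − 1.8 = 0.377%.
Difference = -0.864 − (0.377) = -1.241 pp.

-1.24 percentage points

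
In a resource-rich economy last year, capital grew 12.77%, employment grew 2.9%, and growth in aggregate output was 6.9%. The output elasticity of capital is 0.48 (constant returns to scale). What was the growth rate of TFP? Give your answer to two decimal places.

-0.74%

Labor's share = 1 − 0.48 = 0.52.
Capital: 0.48 × 12.77 = 6.1296 pp.
Employment: 0.52 × 2.9 = 1.508 pp.
TFP growth = 6.9 − 7.6376 = -0.7376%.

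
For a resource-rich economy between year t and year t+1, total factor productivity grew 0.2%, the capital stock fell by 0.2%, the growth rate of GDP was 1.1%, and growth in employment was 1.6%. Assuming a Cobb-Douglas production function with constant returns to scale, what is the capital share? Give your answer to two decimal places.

gY = gA + α·gK + (1−α)·gL, so gY − gA − gL = α(gK − gL).
1.1 − 0.2 − 1.6 = α × (-0.2 − 1.6).
-0.7 = -1.8 α, so α = 0.3889.

α = 0.39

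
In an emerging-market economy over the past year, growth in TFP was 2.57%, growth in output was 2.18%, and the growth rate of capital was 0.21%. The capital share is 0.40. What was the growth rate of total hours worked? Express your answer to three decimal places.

Labor's share = 1 − 0.4 = 0.6.
gY = gA + 0.4×0.21 + 0.6×g.
0.6×g = 2.18 − 2.57 − 0.084 = -0.474.
g = -0.474 / 0.6 = -0.79%.

-0.790%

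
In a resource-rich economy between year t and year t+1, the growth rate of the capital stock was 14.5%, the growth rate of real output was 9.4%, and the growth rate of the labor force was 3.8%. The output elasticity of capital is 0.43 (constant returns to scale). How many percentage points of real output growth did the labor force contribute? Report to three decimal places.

2.166 percentage points

Labor's share = 1 − 0.43 = 0.57.
Contribution = share × growth = 0.57 × 3.8 = 2.166 pp.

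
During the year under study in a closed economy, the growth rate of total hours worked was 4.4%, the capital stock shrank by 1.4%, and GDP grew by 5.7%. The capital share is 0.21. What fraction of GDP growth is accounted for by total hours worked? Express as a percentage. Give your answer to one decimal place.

61.0%

Labor's share = 1 − 0.21 = 0.79.
Total hours worked contributed 0.79 × 4.4 = 3.476 pp.
Share of growth = 3.476 / 5.7 × 100 = 60.982%.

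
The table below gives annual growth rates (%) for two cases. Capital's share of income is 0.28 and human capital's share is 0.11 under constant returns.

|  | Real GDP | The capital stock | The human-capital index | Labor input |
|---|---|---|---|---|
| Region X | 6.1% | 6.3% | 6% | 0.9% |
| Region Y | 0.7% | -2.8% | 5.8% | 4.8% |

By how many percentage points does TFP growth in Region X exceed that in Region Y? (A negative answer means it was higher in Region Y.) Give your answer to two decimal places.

5.21 percentage points

Labor's share = 1 − 0.28 − 0.11 = 0.61.
Region X: TFP = 6.1 − 1.764 − 0.66 − 0.549 = 3.127%.
Region Y: TFP = 0.7 + 0.784 − 0.638 − 2.928 = -2.082%.
Difference = 3.127 − (-2.082) = 5.209 pp.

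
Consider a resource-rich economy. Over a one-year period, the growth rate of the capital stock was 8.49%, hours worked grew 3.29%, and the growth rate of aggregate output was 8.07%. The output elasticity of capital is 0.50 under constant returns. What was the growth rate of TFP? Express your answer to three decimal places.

2.180%

Labor's share = 1 − 0.5 = 0.5.
The capital stock: 0.5 × 8.49 = 4.245 pp.
Hours worked: 0.5 × 3.29 = 1.645 pp.
TFP growth = 8.07 − 5.89 = 2.18%.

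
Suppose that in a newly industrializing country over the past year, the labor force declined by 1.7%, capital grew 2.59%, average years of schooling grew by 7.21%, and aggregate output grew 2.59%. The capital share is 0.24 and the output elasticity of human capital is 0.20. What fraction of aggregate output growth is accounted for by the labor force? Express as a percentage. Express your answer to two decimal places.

The labor force accounted for -36.76% of growth.

Labor's share = 1 − 0.24 − 0.2 = 0.56.
The labor force contributed 0.56 × (-1.7) = -0.952 pp.
Share of growth = -0.952 / 2.59 × 100 = -36.7568%.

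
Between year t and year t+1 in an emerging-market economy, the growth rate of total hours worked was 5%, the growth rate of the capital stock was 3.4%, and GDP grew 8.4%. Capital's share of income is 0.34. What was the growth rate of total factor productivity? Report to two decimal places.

Total factor productivity grew 3.94%.

Labor's share = 1 − 0.34 = 0.66.
The capital stock: 0.34 × 3.4 = 1.156 pp.
Total hours worked: 0.66 × 5 = 3.3 pp.
TFP growth = 8.4 − 4.456 = 3.944%.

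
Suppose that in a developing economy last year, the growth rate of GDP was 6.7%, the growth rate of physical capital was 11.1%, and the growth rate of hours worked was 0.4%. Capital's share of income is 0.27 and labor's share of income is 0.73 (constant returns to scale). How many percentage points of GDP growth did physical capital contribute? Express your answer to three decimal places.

2.997 percentage points

Contribution = share × growth = 0.27 × 11.1 = 2.997 pp.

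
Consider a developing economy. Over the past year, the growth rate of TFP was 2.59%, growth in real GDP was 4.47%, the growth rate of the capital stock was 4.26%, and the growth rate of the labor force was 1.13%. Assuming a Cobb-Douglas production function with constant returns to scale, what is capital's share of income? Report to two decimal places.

α = 0.24

gY = gA + α·gK + (1−α)·gL, so gY − gA − gL = α(gK − gL).
4.47 − 2.59 − 1.13 = α × (4.26 − 1.13).
0.75 = 3.13 α, so α = 0.2396.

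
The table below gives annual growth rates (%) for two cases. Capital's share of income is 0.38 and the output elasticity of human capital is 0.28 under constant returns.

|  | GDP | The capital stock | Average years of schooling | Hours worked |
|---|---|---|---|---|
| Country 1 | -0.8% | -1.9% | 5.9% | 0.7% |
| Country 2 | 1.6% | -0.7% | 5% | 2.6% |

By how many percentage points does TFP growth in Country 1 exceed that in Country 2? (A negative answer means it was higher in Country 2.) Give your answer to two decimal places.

Labor's share = 1 − 0.38 − 0.28 = 0.34.
Country 1: TFP = -0.8 + 0.722 − 1.652 − 0.238 = -1.968%.
Country 2: TFP = 1.6 + 0.266 − 1.4 − 0.884 = -0.418%.
Difference = -1.968 − (-0.418) = -1.55 pp.

-1.55 percentage points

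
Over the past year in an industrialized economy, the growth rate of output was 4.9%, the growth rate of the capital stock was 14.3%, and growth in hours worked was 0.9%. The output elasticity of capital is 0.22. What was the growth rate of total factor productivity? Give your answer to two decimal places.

Total factor productivity grew 1.05%.

Labor's share = 1 − 0.22 = 0.78.
The capital stock: 0.22 × 14.3 = 3.146 pp.
Hours worked: 0.78 × 0.9 = 0.702 pp.
TFP growth = 4.9 − 3.848 = 1.052%.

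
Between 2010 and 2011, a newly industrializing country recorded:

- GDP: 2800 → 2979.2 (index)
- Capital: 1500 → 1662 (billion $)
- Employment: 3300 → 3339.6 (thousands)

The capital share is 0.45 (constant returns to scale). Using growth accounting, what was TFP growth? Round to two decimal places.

GDP growth = (2979.2 − 2800) / 2800 = 6.4%.
Capital growth = (1662 − 1500) / 1500 = 10.8%.
Employment growth = (3339.6 − 3300) / 3300 = 1.2%.
Labor's share = 1 − 0.45 = 0.55.
Capital: 0.45 × 10.8 = 4.86 pp.
Employment: 0.55 × 1.2 = 0.66 pp.
TFP growth = 6.4 − 5.52 = 0.88%.

0.88%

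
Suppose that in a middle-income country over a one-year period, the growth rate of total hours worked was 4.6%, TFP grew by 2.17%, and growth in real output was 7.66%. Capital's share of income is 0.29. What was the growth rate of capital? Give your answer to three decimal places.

Labor's share = 1 − 0.29 = 0.71.
gY = gA + 0.71×4.6 + 0.29×g.
0.29×g = 7.66 − 2.17 − 3.266 = 2.224.
g = 2.224 / 0.29 = 7.66897%.

Capital grew 7.669%.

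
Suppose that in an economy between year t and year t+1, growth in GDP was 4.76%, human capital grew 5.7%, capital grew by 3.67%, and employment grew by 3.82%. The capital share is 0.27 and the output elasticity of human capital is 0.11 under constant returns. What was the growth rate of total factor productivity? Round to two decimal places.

Labor's share = 1 − 0.27 − 0.11 = 0.62.
Capital: 0.27 × 3.67 = 0.9909 pp.
Human capital: 0.11 × 5.7 = 0.627 pp.
Employment: 0.62 × 3.82 = 2.3684 pp.
TFP growth = 4.76 − 3.9863 = 0.7737%.

0.77%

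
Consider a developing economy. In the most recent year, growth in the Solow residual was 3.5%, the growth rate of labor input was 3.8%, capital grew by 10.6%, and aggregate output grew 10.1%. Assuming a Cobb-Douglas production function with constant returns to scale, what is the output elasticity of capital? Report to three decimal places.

gY = gA + α·gK + (1−α)·gL, so gY − gA − gL = α(gK − gL).
10.1 − 3.5 − 3.8 = α × (10.6 − 3.8).
2.8 = 6.8 α, so α = 0.41176.

The output elasticity of capital is 0.412.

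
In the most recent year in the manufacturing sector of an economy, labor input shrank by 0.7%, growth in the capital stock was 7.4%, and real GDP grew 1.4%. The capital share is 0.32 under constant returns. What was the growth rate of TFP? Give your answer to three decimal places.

-0.492%

Labor's share = 1 − 0.32 = 0.68.
The capital stock: 0.32 × 7.4 = 2.368 pp.
Labor input: 0.68 × (-0.7) = -0.476 pp.
TFP growth = 1.4 − 1.892 = -0.492%.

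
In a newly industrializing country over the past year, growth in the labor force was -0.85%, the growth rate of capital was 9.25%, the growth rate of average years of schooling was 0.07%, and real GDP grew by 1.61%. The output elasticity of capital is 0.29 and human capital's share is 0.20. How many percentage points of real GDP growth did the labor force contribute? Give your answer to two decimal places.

-0.43

Labor's share = 1 − 0.29 − 0.2 = 0.51.
Contribution = share × growth = 0.51 × (-0.85) = -0.4335 pp.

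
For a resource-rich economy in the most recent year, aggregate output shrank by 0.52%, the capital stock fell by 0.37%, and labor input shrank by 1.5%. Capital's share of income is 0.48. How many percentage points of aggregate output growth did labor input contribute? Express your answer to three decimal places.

Labor's share = 1 − 0.48 = 0.52.
Contribution = share × growth = 0.52 × (-1.5) = -0.78 pp.

-0.780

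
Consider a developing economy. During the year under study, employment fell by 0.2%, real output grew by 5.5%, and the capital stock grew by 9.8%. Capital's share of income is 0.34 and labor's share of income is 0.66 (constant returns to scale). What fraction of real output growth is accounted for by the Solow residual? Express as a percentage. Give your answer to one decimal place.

The Solow residual accounted for 41.8% of growth.

Labor's share = 1 − 0.34 = 0.66.
The capital stock: 0.34 × 9.8 = 3.332 pp.
Employment: 0.66 × (-0.2) = -0.132 pp.
TFP growth = 5.5 − 3.2 = 2.3%.
TFP share of growth = 2.3 / 5.5 × 100 = 41.818%.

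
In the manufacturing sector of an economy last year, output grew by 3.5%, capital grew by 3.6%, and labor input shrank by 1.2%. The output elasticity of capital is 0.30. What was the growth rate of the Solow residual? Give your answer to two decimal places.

Labor's share = 1 − 0.3 = 0.7.
Capital: 0.3 × 3.6 = 1.08 pp.
Labor input: 0.7 × (-1.2) = -0.84 pp.
TFP growth = 3.5 − 0.24 = 3.26%.

3.26%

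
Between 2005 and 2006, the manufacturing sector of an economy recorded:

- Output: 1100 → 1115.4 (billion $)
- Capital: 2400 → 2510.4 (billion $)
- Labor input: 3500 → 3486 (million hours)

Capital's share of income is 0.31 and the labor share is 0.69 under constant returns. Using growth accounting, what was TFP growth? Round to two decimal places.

Output growth = (1115.4 − 1100) / 1100 = 1.4%.
Capital growth = (2510.4 − 2400) / 2400 = 4.6%.
Labor input growth = (3486 − 3500) / 3500 = -0.4%.
Labor's share = 1 − 0.31 = 0.69.
Capital: 0.31 × 4.6 = 1.426 pp.
Labor input: 0.69 × (-0.4) = -0.276 pp.
TFP growth = 1.4 − 1.15 = 0.25%.

TFP grew 0.25%.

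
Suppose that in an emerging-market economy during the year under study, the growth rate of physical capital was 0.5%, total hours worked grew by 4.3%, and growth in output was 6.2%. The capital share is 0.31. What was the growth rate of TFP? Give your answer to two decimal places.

Labor's share = 1 − 0.31 = 0.69.
Physical capital: 0.31 × 0.5 = 0.155 pp.
Total hours worked: 0.69 × 4.3 = 2.967 pp.
TFP growth = 6.2 − 3.122 = 3.078%.

3.08%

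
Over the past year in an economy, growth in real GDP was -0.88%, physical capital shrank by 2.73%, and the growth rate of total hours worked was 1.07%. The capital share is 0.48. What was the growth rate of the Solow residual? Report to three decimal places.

Labor's share = 1 − 0.48 = 0.52.
Physical capital: 0.48 × (-2.73) = -1.3104 pp.
Total hours worked: 0.52 × 1.07 = 0.5564 pp.
TFP growth = -0.88 + 0.754 = -0.126%.

-0.126%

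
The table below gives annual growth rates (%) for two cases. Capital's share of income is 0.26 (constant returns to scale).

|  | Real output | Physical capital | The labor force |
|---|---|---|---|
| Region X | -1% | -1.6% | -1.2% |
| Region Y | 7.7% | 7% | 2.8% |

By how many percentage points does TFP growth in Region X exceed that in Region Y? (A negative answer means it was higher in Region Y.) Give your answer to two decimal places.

-3.50 percentage points

Labor's share = 1 − 0.26 = 0.74.
Region X: TFP = -1 + 0.416 + 0.888 = 0.304%.
Region Y: TFP = 7.7 − 1.82 − 2.072 = 3.808%.
Difference = 0.304 − (3.808) = -3.504 pp.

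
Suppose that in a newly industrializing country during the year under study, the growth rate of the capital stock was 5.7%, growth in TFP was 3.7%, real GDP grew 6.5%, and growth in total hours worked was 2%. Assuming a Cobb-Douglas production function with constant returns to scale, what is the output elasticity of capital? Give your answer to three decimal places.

α = 0.216

gY = gA + α·gK + (1−α)·gL, so gY − gA − gL = α(gK − gL).
6.5 − 3.7 − 2 = α × (5.7 − 2).
0.8 = 3.7 α, so α = 0.21622.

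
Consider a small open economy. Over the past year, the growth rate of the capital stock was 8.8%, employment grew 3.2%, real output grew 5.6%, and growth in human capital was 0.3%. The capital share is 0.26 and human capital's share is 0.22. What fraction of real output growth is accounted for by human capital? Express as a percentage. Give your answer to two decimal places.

1.18%

Human capital contributed 0.22 × 0.3 = 0.066 pp.
Share of growth = 0.066 / 5.6 × 100 = 1.1786%.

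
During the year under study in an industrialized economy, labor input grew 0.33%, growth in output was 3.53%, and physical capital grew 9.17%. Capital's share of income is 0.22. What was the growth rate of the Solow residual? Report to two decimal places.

The Solow residual growth was 1.26%.

Labor's share = 1 − 0.22 = 0.78.
Physical capital: 0.22 × 9.17 = 2.0174 pp.
Labor input: 0.78 × 0.33 = 0.2574 pp.
TFP growth = 3.53 − 2.2748 = 1.2552%.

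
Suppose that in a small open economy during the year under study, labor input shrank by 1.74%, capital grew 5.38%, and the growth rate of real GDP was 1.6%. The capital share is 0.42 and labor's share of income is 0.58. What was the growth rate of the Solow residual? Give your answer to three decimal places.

Labor's share = 1 − 0.42 = 0.58.
Capital: 0.42 × 5.38 = 2.2596 pp.
Labor input: 0.58 × (-1.74) = -1.0092 pp.
TFP growth = 1.6 − 1.2504 = 0.3496%.

0.350%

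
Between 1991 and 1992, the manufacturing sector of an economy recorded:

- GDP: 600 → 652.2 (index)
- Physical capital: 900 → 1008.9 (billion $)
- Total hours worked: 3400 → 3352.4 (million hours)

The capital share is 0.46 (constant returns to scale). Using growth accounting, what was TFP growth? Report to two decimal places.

GDP growth = (652.2 − 600) / 600 = 8.7%.
Physical capital growth = (1008.9 − 900) / 900 = 12.1%.
Total hours worked growth = (3352.4 − 3400) / 3400 = -1.4%.
Labor's share = 1 − 0.46 = 0.54.
Physical capital: 0.46 × 12.1 = 5.566 pp.
Total hours worked: 0.54 × (-1.4) = -0.756 pp.
TFP growth = 8.7 − 4.81 = 3.89%.

3.89%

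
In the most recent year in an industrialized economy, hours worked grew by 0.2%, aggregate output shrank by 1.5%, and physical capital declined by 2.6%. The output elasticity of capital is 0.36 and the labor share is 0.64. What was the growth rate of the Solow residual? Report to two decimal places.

Labor's share = 1 − 0.36 = 0.64.
Physical capital: 0.36 × (-2.6) = -0.936 pp.
Hours worked: 0.64 × 0.2 = 0.128 pp.
TFP growth = -1.5 + 0.808 = -0.692%.

-0.69%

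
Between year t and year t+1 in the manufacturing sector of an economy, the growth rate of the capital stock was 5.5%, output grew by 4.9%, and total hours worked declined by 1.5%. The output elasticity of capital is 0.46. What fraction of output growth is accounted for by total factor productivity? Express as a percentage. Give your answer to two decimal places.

Labor's share = 1 − 0.46 = 0.54.
The capital stock: 0.46 × 5.5 = 2.53 pp.
Total hours worked: 0.54 × (-1.5) = -0.81 pp.
TFP growth = 4.9 − 1.72 = 3.18%.
TFP share of growth = 3.18 / 4.9 × 100 = 64.898%.

64.90%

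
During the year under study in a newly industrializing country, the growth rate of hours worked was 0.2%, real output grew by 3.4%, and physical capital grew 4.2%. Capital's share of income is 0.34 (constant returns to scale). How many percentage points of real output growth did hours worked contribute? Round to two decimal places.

Labor's share = 1 − 0.34 = 0.66.
Contribution = share × growth = 0.66 × 0.2 = 0.132 pp.

0.13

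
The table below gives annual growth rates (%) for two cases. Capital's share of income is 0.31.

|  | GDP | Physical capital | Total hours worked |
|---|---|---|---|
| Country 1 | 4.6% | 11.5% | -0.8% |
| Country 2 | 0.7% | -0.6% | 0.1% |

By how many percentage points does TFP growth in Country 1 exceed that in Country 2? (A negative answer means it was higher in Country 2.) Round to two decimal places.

0.77 percentage points

Labor's share = 1 − 0.31 = 0.69.
Country 1: TFP = 4.6 − 3.565 + 0.552 = 1.587%.
Country 2: TFP = 0.7 + 0.186 − 0.069 = 0.817%.
Difference = 1.587 − (0.817) = 0.77 pp.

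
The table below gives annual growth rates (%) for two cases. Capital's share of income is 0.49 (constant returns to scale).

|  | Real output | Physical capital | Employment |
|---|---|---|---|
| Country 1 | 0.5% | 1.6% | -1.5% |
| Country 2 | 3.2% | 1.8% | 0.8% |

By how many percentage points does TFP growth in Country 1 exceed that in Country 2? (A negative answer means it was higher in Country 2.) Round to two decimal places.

-1.43 percentage points

Labor's share = 1 − 0.49 = 0.51.
Country 1: TFP = 0.5 − 0.784 + 0.765 = 0.481%.
Country 2: TFP = 3.2 − 0.882 − 0.408 = 1.91%.
Difference = 0.481 − (1.91) = -1.429 pp.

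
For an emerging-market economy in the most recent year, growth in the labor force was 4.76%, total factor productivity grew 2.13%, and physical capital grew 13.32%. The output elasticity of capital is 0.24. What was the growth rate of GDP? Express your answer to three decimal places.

GDP growth was 8.944%.

Labor's share = 1 − 0.24 = 0.76.
Physical capital: 0.24 × 13.32 = 3.1968 pp.
The labor force: 0.76 × 4.76 = 3.6176 pp.
Output growth = 2.13 + 6.8144 = 8.9444%.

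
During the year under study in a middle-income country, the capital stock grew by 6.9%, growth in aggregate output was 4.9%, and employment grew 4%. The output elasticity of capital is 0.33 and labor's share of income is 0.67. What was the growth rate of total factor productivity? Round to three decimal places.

Labor's share = 1 − 0.33 = 0.67.
The capital stock: 0.33 × 6.9 = 2.277 pp.
Employment: 0.67 × 4 = 2.68 pp.
TFP growth = 4.9 − 4.957 = -0.057%.

-0.057%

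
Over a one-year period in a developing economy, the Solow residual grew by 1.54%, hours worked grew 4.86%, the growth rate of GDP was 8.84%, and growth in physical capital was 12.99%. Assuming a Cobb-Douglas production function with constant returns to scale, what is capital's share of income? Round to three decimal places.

0.300

gY = gA + α·gK + (1−α)·gL, so gY − gA − gL = α(gK − gL).
8.84 − 1.54 − 4.86 = α × (12.99 − 4.86).
2.44 = 8.13 α, so α = 0.30012.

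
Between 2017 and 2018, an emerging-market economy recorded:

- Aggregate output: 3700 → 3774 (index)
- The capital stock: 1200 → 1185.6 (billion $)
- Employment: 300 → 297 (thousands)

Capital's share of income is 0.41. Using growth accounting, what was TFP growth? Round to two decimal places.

Aggregate output growth = (3774 − 3700) / 3700 = 2%.
The capital stock growth = (1185.6 − 1200) / 1200 = -1.2%.
Employment growth = (297 − 300) / 300 = -1%.
Labor's share = 1 − 0.41 = 0.59.
The capital stock: 0.41 × (-1.2) = -0.492 pp.
Employment: 0.59 × (-1) = -0.59 pp.
TFP growth = 2 + 1.082 = 3.082%.

3.08%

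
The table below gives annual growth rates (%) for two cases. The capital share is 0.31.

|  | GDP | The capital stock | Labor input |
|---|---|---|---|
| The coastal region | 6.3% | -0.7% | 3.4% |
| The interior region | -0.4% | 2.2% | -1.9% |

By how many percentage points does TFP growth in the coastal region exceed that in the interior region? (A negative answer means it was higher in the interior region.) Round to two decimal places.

3.94 percentage points

Labor's share = 1 − 0.31 = 0.69.
The coastal region: TFP = 6.3 + 0.217 − 2.346 = 4.171%.
The interior region: TFP = -0.4 − 0.682 + 1.311 = 0.229%.
Difference = 4.171 − (0.229) = 3.942 pp.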